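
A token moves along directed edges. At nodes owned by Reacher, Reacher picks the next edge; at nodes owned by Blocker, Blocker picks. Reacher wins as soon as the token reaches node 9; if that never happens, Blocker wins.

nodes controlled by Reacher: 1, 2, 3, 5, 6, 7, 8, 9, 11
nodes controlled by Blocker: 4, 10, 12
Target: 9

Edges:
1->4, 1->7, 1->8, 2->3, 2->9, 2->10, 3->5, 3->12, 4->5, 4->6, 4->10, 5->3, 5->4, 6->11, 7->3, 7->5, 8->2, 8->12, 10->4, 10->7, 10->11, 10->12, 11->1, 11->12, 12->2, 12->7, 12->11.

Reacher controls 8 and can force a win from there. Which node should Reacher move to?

2

A0 = {9}
A1: add {2} — 2 (Reacher) has 2→9.
A2: add {8} — 8 (Reacher) has 8→2.
A3: add {1} — 1 (Reacher) has 1→8.
A4: add {11} — 11 (Reacher) has 11→1.
A5: add {6} — 6 (Reacher) has 6→11.
A6 = A5; e.g. 3 (Reacher) has no edge into A5. Fixed point.
From 8, successor 2 is in the attractor (rank 1); the other successor 12 is not.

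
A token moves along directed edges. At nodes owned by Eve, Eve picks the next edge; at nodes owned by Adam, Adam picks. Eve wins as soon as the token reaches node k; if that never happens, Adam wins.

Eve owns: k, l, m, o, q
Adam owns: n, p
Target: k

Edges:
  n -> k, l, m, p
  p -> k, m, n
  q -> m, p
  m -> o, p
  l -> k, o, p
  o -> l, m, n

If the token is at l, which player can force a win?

A0 = {k}
A1: add {l} — l (Eve) has l→k.
l ∈ A1, so Eve can force the target.

Eve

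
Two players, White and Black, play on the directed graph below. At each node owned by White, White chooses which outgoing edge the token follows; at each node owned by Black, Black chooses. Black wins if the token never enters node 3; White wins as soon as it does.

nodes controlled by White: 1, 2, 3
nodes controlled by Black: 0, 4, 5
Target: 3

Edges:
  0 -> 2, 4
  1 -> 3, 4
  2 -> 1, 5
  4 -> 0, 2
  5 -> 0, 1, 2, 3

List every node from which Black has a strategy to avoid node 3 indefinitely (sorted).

0, 4, 5

A0 = {3}
A1: add {1} — 1 (White) has 1→3.
A2: add {2} — 2 (White) has 2→1.
A3 = A2; e.g. 0 (Black) can still go to 4. Fixed point.
White's attractor = {1, 2, 3}; Black avoids the target exactly from the complement.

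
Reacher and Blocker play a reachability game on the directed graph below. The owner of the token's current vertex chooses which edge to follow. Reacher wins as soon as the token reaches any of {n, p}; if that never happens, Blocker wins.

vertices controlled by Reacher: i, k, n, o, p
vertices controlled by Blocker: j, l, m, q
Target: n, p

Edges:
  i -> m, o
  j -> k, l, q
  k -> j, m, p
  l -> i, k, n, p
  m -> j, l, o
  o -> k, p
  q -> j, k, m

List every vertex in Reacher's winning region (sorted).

A0 = {n, p}
A1: add {k, o} — k (Reacher) has k→p; o (Reacher) has o→p.
A2: add {i} — i (Reacher) has i→o.
A3: add {l} — l (Blocker): all of {i, k, n, p} already in.
A4 = A3; e.g. j (Blocker) can still go to q. Fixed point.
Reacher's winning region = {i, k, l, n, o, p}.

i, k, l, n, o, p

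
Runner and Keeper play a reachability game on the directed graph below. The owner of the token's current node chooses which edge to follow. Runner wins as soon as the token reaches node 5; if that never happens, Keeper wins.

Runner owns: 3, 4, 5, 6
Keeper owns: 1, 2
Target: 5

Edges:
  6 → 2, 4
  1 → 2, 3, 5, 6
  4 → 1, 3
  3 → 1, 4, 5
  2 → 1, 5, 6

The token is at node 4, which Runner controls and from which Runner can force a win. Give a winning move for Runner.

A0 = {5}
A1: add {3} — 3 (Runner) has 3→5.
A2: add {4} — 4 (Runner) has 4→3.
A3: add {6} — 6 (Runner) has 6→4.
A4 = A3; e.g. 1 (Keeper) can still go to 2. Fixed point.
From 4, successor 3 is in the attractor (rank 1); the other successor 1 is not.

3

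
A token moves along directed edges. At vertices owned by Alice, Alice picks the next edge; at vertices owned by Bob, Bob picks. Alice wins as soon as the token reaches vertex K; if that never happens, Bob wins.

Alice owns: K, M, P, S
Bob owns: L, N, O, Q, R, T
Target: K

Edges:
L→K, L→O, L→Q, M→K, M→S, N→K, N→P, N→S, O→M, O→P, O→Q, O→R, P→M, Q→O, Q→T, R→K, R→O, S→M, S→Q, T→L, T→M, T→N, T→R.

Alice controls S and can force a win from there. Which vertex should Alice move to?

A0 = {K}
A1: add {M} — M (Alice) has M→K.
A2: add {P, S} — P (Alice) has P→M; S (Alice) has S→M.
A3: add {N} — N (Bob): all of {K, P, S} already in.
A4 = A3; e.g. L (Bob) can still go to O. Fixed point.
From S, successor M is in the attractor (rank 1); the other successor Q is not.

M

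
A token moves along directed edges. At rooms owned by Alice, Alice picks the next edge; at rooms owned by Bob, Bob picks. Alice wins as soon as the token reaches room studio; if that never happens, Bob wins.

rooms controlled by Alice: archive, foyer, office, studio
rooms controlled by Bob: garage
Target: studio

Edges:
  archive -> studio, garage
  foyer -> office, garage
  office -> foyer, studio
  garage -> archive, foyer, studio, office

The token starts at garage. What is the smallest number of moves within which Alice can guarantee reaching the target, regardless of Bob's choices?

A0 = {studio}
A1: add {archive, office} — archive (Alice) has archive→studio; office (Alice) has office→studio.
A2: add {foyer} — foyer (Alice) has foyer→office.
A3: add {garage} — garage (Bob): all of {archive, foyer, studio, office} already in.
A3 = all vertices. Fixed point.
garage enters the attractor at level 3, so Alice can force the target in 3 moves from there.

3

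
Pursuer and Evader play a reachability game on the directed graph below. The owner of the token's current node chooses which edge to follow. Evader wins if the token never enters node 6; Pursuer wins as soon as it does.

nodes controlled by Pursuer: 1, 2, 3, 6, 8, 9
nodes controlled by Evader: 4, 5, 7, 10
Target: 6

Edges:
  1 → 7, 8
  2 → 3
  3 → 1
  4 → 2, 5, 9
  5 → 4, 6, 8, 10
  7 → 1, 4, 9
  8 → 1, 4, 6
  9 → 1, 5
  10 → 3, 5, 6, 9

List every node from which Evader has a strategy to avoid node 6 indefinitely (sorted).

4, 5, 7, 10

A0 = {6}
A1: add {8} — 8 (Pursuer) has 8→6.
A2: add {1} — 1 (Pursuer) has 1→8.
A3: add {3, 9} — 3 (Pursuer) has 3→1; 9 (Pursuer) has 9→1.
A4: add {2} — 2 (Pursuer) has 2→3.
A5 = A4; e.g. 4 (Evader) can still go to 5. Fixed point.
Pursuer's attractor = {1, 2, 3, 6, 8, 9}; Evader avoids the target exactly from the complement.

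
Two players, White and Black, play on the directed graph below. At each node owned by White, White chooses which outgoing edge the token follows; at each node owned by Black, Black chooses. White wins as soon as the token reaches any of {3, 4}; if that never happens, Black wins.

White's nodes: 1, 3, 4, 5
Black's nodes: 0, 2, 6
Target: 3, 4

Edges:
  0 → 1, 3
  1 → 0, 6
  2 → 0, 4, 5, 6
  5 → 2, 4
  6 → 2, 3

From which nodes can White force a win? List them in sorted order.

3, 4, 5

A0 = {3, 4}
A1: add {5} — 5 (White) has 5→4.
A2 = A1; e.g. 0 (Black) can still go to 1. Fixed point.
White's winning region = {3, 4, 5}.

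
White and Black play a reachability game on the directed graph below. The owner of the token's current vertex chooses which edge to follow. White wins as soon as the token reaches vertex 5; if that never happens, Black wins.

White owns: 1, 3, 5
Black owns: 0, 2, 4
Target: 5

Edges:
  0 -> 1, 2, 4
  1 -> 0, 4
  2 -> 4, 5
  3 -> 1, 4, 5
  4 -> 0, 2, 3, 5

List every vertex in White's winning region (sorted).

3, 5

A0 = {5}
A1: add {3} — 3 (White) has 3→5.
A2 = A1; e.g. 0 (Black) can still go to 1. Fixed point.
White's winning region = {3, 5}.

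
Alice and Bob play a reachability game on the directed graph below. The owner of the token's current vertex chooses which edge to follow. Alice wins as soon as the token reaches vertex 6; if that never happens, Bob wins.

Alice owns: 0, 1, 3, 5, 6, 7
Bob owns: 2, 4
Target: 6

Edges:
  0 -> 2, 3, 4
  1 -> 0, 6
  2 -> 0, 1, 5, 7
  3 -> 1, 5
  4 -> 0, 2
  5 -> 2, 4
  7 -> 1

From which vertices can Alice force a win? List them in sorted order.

A0 = {6}
A1: add {1} — 1 (Alice) has 1→6.
A2: add {3, 7} — 3 (Alice) has 3→1; 7 (Alice) has 7→1.
A3: add {0} — 0 (Alice) has 0→3.
A4 = A3; e.g. 2 (Bob) can still go to 5. Fixed point.
Alice's winning region = {0, 1, 3, 6, 7}.

0, 1, 3, 6, 7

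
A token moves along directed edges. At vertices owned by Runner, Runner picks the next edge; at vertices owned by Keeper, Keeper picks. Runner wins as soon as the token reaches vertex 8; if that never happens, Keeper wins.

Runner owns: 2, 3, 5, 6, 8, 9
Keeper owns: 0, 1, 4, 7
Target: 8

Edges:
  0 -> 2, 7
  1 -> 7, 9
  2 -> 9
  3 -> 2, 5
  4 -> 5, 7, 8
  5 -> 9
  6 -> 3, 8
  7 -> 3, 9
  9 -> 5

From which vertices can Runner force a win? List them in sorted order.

6, 8

A0 = {8}
A1: add {6} — 6 (Runner) has 6→8.
A2 = A1; e.g. 0 (Keeper) can still go to 2. Fixed point.
Runner's winning region = {6, 8}.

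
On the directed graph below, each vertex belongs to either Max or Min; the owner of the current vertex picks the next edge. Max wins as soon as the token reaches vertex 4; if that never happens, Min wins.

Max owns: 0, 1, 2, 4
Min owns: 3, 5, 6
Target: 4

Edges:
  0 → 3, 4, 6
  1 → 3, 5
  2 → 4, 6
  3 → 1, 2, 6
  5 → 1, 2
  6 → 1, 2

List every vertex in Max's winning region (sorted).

0, 2, 4

A0 = {4}
A1: add {0, 2} — 0 (Max) has 0→4; 2 (Max) has 2→4.
A2 = A1; e.g. 1 (Max) has no edge into A1. Fixed point.
Max's winning region = {0, 2, 4}.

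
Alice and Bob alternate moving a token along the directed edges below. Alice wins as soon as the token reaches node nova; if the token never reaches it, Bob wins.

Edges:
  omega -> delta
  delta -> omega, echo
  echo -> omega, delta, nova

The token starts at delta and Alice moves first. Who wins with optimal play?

Track states (vertex, player-to-move).
A0 = {(nova,Alice), (nova,Bob)}
A1: add {(echo,Alice)}.
A2 = A1; e.g. (omega,Alice) stays out. (delta,Alice) never enters ⇒ Bob avoids the target.

Bob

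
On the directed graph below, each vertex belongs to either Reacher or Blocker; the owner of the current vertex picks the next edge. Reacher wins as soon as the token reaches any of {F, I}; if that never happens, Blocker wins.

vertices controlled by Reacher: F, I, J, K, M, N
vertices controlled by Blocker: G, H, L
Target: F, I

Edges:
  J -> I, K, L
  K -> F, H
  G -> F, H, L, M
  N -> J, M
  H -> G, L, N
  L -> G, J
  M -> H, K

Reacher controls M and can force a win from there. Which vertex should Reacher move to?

K

A0 = {F, I}
A1: add {J, K} — J (Reacher) has J→I; K (Reacher) has K→F.
A2: add {M, N} — M (Reacher) has M→K; N (Reacher) has N→J.
A3 = A2; e.g. G (Blocker) can still go to H. Fixed point.
From M, successor K is in the attractor (rank 1); the other successor H is not.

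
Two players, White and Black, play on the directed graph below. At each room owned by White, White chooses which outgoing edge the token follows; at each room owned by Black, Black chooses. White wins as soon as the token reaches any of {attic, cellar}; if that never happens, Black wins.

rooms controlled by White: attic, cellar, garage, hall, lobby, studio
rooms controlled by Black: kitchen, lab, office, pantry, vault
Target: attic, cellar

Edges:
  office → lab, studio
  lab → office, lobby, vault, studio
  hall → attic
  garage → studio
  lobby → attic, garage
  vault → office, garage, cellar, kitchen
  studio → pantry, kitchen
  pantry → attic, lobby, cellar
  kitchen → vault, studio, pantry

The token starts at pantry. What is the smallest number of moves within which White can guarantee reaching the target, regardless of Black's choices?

A0 = {attic, cellar}
A1: add {hall, lobby} — hall (White) has hall→attic; lobby (White) has lobby→attic.
A2: add {pantry} — pantry (Black): all of {attic, lobby, cellar} already in.
pantry enters the attractor at level 2, so White can force the target in 2 moves from there.

2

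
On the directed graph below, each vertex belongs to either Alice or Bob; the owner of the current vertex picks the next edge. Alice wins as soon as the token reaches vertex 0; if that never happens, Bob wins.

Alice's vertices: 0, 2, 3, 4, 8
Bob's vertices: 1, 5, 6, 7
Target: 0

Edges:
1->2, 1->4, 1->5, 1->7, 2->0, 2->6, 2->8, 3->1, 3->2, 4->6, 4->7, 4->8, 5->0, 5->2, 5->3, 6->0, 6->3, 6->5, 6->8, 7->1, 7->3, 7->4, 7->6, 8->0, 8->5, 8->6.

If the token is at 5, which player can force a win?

Alice

A0 = {0}
A1: add {2, 8} — 2 (Alice) has 2→0; 8 (Alice) has 8→0.
A2: add {3, 4} — 3 (Alice) has 3→2; 4 (Alice) has 4→8.
A3: add {5} — 5 (Bob): all of {0, 2, 3} already in.
5 ∈ A3, so Alice can force the target.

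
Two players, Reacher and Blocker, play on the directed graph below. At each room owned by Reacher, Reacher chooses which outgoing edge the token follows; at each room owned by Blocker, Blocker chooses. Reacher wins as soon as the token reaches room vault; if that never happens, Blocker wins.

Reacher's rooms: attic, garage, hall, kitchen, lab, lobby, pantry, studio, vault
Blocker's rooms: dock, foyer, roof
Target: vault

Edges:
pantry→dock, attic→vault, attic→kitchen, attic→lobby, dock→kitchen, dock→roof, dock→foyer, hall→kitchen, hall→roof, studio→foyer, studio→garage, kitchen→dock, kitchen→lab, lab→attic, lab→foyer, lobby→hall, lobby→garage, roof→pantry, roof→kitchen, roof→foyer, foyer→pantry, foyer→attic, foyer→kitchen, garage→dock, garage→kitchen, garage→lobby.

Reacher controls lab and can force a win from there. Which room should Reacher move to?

attic

A0 = {vault}
A1: add {attic} — attic (Reacher) has attic→vault.
A2: add {lab} — lab (Reacher) has lab→attic.
A3: add {kitchen} — kitchen (Reacher) has kitchen→lab.
A4: add {garage, hall} — hall (Reacher) has hall→kitchen; garage (Reacher) has garage→kitchen.
A5: add {lobby, studio} — studio (Reacher) has studio→garage; lobby (Reacher) has lobby→hall.
A6 = A5; e.g. pantry (Reacher) has no edge into A5. Fixed point.
From lab, successor attic is in the attractor (rank 1); the other successor foyer is not.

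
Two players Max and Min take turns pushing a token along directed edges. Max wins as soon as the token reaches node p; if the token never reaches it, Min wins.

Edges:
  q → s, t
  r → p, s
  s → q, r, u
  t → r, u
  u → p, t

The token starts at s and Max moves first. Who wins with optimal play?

Min

Track states (vertex, player-to-move).
A0 = {(p,Max), (p,Min)}
A1: add {(r,Max), (u,Max)}.
A2: add {(t,Min)}.
A3: add {(q,Max)}.
A4: add {(s,Min)}.
A5 = A4; e.g. (q,Min) stays out. (s,Max) never enters ⇒ Min avoids the target.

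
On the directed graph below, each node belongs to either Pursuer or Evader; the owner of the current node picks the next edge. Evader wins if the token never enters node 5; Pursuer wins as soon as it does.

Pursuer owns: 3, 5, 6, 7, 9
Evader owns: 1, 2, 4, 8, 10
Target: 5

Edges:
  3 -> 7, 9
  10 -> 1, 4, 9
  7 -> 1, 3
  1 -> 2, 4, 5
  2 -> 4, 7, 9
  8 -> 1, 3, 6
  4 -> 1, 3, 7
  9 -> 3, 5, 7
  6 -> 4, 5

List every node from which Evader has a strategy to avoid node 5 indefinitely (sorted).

1, 2, 4, 8, 10

A0 = {5}
A1: add {6, 9} — 6 (Pursuer) has 6→5; 9 (Pursuer) has 9→5.
A2: add {3} — 3 (Pursuer) has 3→9.
A3: add {7} — 7 (Pursuer) has 7→3.
A4 = A3; e.g. 1 (Evader) can still go to 2. Fixed point.
Pursuer's attractor = {3, 5, 6, 7, 9}; Evader avoids the target exactly from the complement.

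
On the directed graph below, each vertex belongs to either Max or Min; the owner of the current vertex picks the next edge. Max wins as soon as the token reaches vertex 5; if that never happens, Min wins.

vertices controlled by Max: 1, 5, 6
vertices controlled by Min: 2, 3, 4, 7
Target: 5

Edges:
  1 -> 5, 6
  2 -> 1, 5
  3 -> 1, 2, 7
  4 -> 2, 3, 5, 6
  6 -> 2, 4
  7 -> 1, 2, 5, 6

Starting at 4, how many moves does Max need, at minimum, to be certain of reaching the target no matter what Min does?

6

A0 = {5}
A1: add {1} — 1 (Max) has 1→5.
A2: add {2} — 2 (Min): all of {1, 5} already in.
A3: add {6} — 6 (Max) has 6→2.
A4: add {7} — 7 (Min): all of {1, 2, 5, 6} already in.
A5: add {3} — 3 (Min): all of {1, 2, 7} already in.
A6: add {4} — 4 (Min): all of {2, 3, 5, 6} already in.
A6 = all vertices. Fixed point.
4 enters the attractor at level 6, so Max can force the target in 6 moves from there.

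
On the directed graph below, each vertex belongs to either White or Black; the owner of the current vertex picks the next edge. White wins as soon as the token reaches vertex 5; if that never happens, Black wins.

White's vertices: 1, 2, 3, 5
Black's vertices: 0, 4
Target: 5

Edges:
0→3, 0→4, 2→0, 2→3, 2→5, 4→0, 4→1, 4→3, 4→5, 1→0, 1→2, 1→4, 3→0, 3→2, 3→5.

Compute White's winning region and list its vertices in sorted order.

A0 = {5}
A1: add {2, 3} — 2 (White) has 2→5; 3 (White) has 3→5.
A2: add {1} — 1 (White) has 1→2.
A3 = A2; e.g. 0 (Black) can still go to 4. Fixed point.
White's winning region = {1, 2, 3, 5}.

1, 2, 3, 5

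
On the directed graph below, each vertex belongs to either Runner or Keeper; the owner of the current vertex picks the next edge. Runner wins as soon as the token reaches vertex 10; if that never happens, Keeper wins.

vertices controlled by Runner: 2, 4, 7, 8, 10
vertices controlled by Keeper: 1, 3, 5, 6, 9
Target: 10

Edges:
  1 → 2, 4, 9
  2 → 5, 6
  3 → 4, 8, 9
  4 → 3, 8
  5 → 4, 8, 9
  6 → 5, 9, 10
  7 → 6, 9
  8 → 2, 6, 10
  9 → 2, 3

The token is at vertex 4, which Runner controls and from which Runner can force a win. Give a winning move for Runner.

A0 = {10}
A1: add {8} — 8 (Runner) has 8→10.
A2: add {4} — 4 (Runner) has 4→8.
A3 = A2; e.g. 1 (Keeper) can still go to 2. Fixed point.
From 4, successor 8 is in the attractor (rank 1); the other successor 3 is not.

8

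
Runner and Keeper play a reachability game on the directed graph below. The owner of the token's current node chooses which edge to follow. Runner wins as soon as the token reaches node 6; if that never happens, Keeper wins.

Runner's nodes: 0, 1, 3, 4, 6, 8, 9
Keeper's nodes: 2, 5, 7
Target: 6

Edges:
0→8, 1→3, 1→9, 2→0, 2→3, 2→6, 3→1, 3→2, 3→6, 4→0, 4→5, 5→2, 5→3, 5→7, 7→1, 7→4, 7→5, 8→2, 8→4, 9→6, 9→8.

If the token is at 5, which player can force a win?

A0 = {6}
A1: add {3, 9} — 3 (Runner) has 3→6; 9 (Runner) has 9→6.
A2: add {1} — 1 (Runner) has 1→3.
A3 = A2; e.g. 0 (Runner) has no edge into A2. Fixed point.
5 never enters the attractor, so Keeper can avoid the target forever.

Keeper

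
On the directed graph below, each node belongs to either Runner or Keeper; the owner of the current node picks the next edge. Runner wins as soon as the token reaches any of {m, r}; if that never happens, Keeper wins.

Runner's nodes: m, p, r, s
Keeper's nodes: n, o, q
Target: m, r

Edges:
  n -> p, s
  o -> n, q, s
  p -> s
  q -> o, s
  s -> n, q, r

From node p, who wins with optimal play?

A0 = {m, r}
A1: add {s} — s (Runner) has s→r.
A2: add {p} — p (Runner) has p→s.
p ∈ A2, so Runner can force the target.

Runner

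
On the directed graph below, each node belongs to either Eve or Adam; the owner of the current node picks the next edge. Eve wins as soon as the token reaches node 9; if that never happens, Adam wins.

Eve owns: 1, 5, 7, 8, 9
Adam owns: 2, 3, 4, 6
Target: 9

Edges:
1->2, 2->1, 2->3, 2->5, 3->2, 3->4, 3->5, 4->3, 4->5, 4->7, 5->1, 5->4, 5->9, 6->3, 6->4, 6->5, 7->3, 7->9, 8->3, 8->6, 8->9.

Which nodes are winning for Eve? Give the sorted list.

5, 7, 8, 9

A0 = {9}
A1: add {5, 7, 8} — 5 (Eve) has 5→9; 7 (Eve) has 7→9; 8 (Eve) has 8→9.
A2 = A1; e.g. 1 (Eve) has no edge into A1. Fixed point.
Eve's winning region = {5, 7, 8, 9}.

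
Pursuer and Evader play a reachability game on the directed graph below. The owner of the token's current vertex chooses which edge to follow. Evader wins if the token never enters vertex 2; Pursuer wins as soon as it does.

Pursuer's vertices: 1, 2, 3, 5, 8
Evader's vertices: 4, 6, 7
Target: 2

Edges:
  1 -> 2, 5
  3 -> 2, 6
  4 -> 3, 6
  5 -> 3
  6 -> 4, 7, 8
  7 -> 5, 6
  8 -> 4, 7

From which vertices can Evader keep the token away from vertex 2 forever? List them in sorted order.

A0 = {2}
A1: add {1, 3} — 1 (Pursuer) has 1→2; 3 (Pursuer) has 3→2.
A2: add {5} — 5 (Pursuer) has 5→3.
A3 = A2; e.g. 4 (Evader) can still go to 6. Fixed point.
Pursuer's attractor = {1, 2, 3, 5}; Evader avoids the target exactly from the complement.

4, 6, 7, 8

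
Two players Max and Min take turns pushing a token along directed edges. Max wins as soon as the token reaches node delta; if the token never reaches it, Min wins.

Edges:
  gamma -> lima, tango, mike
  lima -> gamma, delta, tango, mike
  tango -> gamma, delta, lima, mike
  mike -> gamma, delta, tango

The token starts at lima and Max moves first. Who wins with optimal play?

Max

Track states (vertex, player-to-move).
A0 = {(delta,Max), (delta,Min)}
A1: add {(lima,Max), (tango,Max), (mike,Max)}.
(lima,Max) ∈ A1 ⇒ Max forces the target.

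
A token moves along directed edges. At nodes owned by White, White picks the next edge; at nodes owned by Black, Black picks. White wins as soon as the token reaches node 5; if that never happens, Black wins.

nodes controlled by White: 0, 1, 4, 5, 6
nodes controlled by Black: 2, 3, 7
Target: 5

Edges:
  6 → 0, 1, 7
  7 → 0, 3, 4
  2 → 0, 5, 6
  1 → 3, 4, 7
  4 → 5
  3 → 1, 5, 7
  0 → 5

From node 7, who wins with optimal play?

Black

A0 = {5}
A1: add {0, 4} — 0 (White) has 0→5; 4 (White) has 4→5.
A2: add {1, 6} — 1 (White) has 1→4; 6 (White) has 6→0.
A3: add {2} — 2 (Black): all of {0, 5, 6} already in.
A4 = A3; e.g. 3 (Black) can still go to 7. Fixed point.
7 never enters the attractor, so Black can avoid the target forever.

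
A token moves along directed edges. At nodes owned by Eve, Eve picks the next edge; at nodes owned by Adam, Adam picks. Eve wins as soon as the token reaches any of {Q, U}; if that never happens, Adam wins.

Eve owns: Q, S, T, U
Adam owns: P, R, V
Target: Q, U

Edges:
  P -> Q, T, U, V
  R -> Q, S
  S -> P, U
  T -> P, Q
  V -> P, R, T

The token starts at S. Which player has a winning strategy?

A0 = {Q, U}
A1: add {S, T} — S (Eve) has S→U; T (Eve) has T→Q.
S ∈ A1, so Eve can force the target.

Eve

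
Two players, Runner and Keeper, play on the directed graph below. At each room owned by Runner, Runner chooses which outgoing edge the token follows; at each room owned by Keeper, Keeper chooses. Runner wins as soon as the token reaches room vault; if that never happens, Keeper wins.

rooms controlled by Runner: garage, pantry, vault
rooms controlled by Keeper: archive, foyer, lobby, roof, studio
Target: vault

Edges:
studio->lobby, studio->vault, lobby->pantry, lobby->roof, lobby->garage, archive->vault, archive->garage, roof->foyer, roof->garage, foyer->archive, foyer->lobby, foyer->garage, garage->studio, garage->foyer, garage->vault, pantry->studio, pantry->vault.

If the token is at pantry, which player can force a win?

Runner

A0 = {vault}
A1: add {garage, pantry} — pantry (Runner) has pantry→vault; garage (Runner) has garage→vault.
pantry ∈ A1, so Runner can force the target.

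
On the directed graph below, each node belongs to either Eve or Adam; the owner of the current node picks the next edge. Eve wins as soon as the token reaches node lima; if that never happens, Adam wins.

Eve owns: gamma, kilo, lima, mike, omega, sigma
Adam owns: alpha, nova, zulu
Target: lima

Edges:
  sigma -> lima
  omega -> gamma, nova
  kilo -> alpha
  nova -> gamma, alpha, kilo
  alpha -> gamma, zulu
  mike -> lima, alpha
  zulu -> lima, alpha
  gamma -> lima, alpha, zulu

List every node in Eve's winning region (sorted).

A0 = {lima}
A1: add {gamma, mike, sigma} — sigma (Eve) has sigma→lima; gamma (Eve) has gamma→lima; mike (Eve) has mike→lima.
A2: add {omega} — omega (Eve) has omega→gamma.
A3 = A2; e.g. alpha (Adam) can still go to zulu. Fixed point.
Eve's winning region = {gamma, lima, mike, omega, sigma}.

gamma, lima, mike, omega, sigma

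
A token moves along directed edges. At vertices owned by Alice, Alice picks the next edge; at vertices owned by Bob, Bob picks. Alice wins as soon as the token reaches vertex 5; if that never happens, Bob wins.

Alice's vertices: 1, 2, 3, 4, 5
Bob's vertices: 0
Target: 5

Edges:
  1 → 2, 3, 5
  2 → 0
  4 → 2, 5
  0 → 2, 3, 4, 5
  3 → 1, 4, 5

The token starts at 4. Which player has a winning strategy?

Alice

A0 = {5}
A1: add {1, 3, 4} — 1 (Alice) has 1→5; 3 (Alice) has 3→5; 4 (Alice) has 4→5.
A2 = A1; e.g. 0 (Bob) can still go to 2. Fixed point.
4 ∈ A1, so Alice can force the target.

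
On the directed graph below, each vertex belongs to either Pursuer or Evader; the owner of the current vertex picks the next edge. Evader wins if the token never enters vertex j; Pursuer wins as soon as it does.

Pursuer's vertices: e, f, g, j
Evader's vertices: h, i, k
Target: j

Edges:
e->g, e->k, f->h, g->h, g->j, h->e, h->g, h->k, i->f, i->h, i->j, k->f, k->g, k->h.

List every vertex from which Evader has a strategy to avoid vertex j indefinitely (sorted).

A0 = {j}
A1: add {g} — g (Pursuer) has g→j.
A2: add {e} — e (Pursuer) has e→g.
A3 = A2; e.g. f (Pursuer) has no edge into A2. Fixed point.
Pursuer's attractor = {e, g, j}; Evader avoids the target exactly from the complement.

f, h, i, k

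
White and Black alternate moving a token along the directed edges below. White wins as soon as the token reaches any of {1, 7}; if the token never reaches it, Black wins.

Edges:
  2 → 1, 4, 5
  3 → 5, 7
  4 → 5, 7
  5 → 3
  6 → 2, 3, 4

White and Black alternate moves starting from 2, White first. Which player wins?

White

Track states (vertex, player-to-move).
A0 = {(1,White), (1,Black), (7,White), (7,Black)}
A1: add {(2,White), (3,White), (4,White)}.
(2,White) ∈ A1 ⇒ White forces the target.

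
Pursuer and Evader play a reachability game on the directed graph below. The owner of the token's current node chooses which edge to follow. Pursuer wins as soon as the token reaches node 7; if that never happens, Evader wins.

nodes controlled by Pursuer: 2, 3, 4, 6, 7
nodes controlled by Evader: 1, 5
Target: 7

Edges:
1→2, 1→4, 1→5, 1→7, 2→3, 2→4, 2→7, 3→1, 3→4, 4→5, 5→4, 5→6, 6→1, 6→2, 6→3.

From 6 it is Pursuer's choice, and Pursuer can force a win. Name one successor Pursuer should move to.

2

A0 = {7}
A1: add {2} — 2 (Pursuer) has 2→7.
A2: add {6} — 6 (Pursuer) has 6→2.
A3 = A2; e.g. 1 (Evader) can still go to 4. Fixed point.
From 6, successor 2 is in the attractor (rank 1); the other successors 1, 3 are not.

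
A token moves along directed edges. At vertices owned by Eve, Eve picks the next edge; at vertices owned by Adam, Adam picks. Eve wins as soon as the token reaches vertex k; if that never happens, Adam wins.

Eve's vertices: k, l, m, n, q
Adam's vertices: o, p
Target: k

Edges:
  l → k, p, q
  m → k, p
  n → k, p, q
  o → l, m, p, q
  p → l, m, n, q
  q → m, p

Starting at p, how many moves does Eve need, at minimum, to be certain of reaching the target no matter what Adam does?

3

A0 = {k}
A1: add {l, m, n} — l (Eve) has l→k; m (Eve) has m→k; n (Eve) has n→k.
A2: add {q} — q (Eve) has q→m.
A3: add {p} — p (Adam): all of {l, m, n, q} already in.
p enters the attractor at level 3, so Eve can force the target in 3 moves from there.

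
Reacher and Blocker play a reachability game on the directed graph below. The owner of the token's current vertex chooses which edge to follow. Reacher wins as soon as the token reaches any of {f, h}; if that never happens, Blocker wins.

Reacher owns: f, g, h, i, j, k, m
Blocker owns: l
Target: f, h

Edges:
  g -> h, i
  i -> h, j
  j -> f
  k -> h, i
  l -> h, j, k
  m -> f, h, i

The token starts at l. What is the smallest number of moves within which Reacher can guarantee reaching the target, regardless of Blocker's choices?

2

A0 = {f, h}
A1: add {g, i, j, k, m} — g (Reacher) has g→h; i (Reacher) has i→h; j (Reacher) has j→f; k (Reacher) has k→h; m (Reacher) has m→f.
A2: add {l} — l (Blocker): all of {h, j, k} already in.
A2 = all vertices. Fixed point.
l enters the attractor at level 2, so Reacher can force the target in 2 moves from there.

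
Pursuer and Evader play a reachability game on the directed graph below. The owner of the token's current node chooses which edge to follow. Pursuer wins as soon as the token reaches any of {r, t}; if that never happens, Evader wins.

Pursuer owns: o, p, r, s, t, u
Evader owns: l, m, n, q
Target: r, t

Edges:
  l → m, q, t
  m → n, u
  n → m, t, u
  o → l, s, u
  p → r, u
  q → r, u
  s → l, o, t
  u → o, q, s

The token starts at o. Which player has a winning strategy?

Pursuer

A0 = {r, t}
A1: add {p, s} — p (Pursuer) has p→r; s (Pursuer) has s→t.
A2: add {o, u} — o (Pursuer) has o→s; u (Pursuer) has u→s.
o ∈ A2, so Pursuer can force the target.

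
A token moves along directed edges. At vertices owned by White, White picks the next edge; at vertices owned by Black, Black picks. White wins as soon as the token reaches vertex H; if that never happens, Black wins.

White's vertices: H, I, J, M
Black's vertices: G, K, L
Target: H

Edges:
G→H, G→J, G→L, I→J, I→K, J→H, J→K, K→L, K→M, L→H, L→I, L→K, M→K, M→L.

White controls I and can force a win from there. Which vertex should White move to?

A0 = {H}
A1: add {J} — J (White) has J→H.
A2: add {I} — I (White) has I→J.
A3 = A2; e.g. G (Black) can still go to L. Fixed point.
From I, successor J is in the attractor (rank 1); the other successor K is not.

J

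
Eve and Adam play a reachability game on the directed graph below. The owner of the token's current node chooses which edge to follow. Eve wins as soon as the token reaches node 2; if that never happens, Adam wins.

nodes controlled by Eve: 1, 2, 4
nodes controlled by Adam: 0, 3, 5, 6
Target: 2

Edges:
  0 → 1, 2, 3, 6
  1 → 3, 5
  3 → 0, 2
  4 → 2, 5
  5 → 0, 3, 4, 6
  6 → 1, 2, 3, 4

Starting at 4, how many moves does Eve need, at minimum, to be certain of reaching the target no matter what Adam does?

1

A0 = {2}
A1: add {4} — 4 (Eve) has 4→2.
A2 = A1; e.g. 0 (Adam) can still go to 1. Fixed point.
4 enters the attractor at level 1, so Eve can force the target in 1 move from there.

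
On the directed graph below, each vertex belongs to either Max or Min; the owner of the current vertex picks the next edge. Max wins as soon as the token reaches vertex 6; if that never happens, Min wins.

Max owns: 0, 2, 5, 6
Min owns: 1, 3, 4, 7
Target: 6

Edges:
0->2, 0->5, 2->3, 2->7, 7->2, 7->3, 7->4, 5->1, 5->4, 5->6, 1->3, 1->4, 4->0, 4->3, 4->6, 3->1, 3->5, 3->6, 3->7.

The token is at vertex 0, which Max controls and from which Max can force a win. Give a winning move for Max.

5

A0 = {6}
A1: add {5} — 5 (Max) has 5→6.
A2: add {0} — 0 (Max) has 0→5.
A3 = A2; e.g. 1 (Min) can still go to 3. Fixed point.
From 0, successor 5 is in the attractor (rank 1); the other successor 2 is not.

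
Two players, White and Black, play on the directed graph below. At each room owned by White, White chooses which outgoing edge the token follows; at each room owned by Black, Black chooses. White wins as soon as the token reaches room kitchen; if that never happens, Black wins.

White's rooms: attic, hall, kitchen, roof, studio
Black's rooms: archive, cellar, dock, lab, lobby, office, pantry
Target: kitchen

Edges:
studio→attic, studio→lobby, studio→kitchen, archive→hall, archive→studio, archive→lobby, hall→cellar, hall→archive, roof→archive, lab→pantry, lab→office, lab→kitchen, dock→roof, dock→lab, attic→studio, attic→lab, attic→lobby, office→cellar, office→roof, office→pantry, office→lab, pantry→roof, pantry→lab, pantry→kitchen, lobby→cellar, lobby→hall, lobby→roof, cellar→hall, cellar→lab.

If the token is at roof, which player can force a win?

A0 = {kitchen}
A1: add {studio} — studio (White) has studio→kitchen.
A2: add {attic} — attic (White) has attic→studio.
A3 = A2; e.g. cellar (Black) can still go to hall. Fixed point.
roof never enters the attractor, so Black can avoid the target forever.

Black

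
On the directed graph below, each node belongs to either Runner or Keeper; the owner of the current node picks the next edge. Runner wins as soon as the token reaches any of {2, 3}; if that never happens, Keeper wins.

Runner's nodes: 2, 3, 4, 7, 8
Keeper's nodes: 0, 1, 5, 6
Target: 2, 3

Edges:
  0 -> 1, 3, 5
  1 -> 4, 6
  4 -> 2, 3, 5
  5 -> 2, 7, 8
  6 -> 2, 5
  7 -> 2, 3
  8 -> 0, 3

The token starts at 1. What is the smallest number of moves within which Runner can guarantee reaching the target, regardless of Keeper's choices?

A0 = {2, 3}
A1: add {4, 7, 8} — 4 (Runner) has 4→2; 7 (Runner) has 7→2; 8 (Runner) has 8→3.
A2: add {5} — 5 (Keeper): all of {2, 7, 8} already in.
A3: add {6} — 6 (Keeper): all of {2, 5} already in.
A4: add {1} — 1 (Keeper): all of {4, 6} already in.
1 enters the attractor at level 4, so Runner can force the target in 4 moves from there.

4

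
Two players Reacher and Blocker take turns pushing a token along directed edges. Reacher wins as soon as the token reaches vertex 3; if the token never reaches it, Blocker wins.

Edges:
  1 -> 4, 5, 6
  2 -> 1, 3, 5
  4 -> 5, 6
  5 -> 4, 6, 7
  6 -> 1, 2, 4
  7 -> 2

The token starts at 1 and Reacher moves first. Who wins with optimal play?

Track states (vertex, player-to-move).
A0 = {(3,Reacher), (3,Blocker)}
A1: add {(2,Reacher)}.
A2: add {(7,Blocker)}.
A3: add {(5,Reacher)}.
A4 = A3; e.g. (1,Reacher) stays out. (1,Reacher) never enters ⇒ Blocker avoids the target.

Blocker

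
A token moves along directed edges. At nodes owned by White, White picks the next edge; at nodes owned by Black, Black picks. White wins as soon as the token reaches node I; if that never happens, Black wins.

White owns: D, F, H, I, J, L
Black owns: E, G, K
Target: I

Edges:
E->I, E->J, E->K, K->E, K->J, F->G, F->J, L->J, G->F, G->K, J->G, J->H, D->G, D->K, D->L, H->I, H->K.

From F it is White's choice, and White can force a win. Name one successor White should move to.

A0 = {I}
A1: add {H} — H (White) has H→I.
A2: add {J} — J (White) has J→H.
A3: add {F, L} — F (White) has F→J; L (White) has L→J.
A4: add {D} — D (White) has D→L.
A5 = A4; e.g. E (Black) can still go to K. Fixed point.
From F, successor J is in the attractor (rank 2); the other successor G is not.

J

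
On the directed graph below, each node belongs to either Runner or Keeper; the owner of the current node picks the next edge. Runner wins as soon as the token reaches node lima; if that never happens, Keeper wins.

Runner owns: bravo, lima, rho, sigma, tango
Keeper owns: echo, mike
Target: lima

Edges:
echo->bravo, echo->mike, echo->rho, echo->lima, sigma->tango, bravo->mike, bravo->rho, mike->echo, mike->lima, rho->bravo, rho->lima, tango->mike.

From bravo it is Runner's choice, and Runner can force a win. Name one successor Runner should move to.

rho

A0 = {lima}
A1: add {rho} — rho (Runner) has rho→lima.
A2: add {bravo} — bravo (Runner) has bravo→rho.
A3 = A2; e.g. echo (Keeper) can still go to mike. Fixed point.
From bravo, successor rho is in the attractor (rank 1); the other successor mike is not.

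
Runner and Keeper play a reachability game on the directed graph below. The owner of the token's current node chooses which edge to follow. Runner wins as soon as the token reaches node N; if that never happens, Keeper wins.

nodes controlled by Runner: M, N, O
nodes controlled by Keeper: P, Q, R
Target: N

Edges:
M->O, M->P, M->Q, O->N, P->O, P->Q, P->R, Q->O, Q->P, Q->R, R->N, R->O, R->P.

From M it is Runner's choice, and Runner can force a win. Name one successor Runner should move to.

A0 = {N}
A1: add {O} — O (Runner) has O→N.
A2: add {M} — M (Runner) has M→O.
A3 = A2; e.g. P (Keeper) can still go to Q. Fixed point.
From M, successor O is in the attractor (rank 1); the other successors P, Q are not.

O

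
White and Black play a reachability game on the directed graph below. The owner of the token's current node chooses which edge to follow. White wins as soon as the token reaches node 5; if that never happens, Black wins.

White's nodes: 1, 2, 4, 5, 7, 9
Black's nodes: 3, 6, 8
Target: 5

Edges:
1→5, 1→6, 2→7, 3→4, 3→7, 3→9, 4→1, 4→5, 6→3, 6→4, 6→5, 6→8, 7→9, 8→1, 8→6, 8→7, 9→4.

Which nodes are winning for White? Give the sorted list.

A0 = {5}
A1: add {1, 4} — 1 (White) has 1→5; 4 (White) has 4→5.
A2: add {9} — 9 (White) has 9→4.
A3: add {7} — 7 (White) has 7→9.
A4: add {2, 3} — 2 (White) has 2→7; 3 (Black): all of {4, 7, 9} already in.
A5 = A4; e.g. 6 (Black) can still go to 8. Fixed point.
White's winning region = {1, 2, 3, 4, 5, 7, 9}.

1, 2, 3, 4, 5, 7, 9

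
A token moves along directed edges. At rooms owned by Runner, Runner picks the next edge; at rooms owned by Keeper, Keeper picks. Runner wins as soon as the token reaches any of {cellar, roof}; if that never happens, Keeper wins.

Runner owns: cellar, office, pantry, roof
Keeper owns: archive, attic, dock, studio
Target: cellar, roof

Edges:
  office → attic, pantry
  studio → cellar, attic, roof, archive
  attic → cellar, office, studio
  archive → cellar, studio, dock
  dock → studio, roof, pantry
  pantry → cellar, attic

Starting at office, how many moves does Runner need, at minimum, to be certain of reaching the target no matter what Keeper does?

A0 = {cellar, roof}
A1: add {pantry} — pantry (Runner) has pantry→cellar.
A2: add {office} — office (Runner) has office→pantry.
A3 = A2; e.g. studio (Keeper) can still go to attic. Fixed point.
office enters the attractor at level 2, so Runner can force the target in 2 moves from there.

2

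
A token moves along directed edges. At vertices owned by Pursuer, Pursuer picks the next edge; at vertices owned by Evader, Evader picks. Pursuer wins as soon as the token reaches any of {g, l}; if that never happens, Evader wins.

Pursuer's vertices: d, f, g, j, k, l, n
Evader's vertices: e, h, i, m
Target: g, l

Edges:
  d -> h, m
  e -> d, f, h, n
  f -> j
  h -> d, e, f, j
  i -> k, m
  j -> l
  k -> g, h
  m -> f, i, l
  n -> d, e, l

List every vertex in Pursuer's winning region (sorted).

f, g, j, k, l, n

A0 = {g, l}
A1: add {j, k, n} — j (Pursuer) has j→l; k (Pursuer) has k→g; n (Pursuer) has n→l.
A2: add {f} — f (Pursuer) has f→j.
A3 = A2; e.g. d (Pursuer) has no edge into A2. Fixed point.
Pursuer's winning region = {f, g, j, k, l, n}.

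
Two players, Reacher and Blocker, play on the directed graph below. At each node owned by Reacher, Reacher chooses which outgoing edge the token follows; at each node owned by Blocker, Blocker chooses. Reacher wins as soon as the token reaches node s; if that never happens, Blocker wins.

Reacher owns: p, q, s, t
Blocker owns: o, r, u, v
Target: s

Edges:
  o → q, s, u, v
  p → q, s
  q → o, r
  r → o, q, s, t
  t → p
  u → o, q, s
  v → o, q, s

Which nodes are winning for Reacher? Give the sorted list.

p, s, t

A0 = {s}
A1: add {p} — p (Reacher) has p→s.
A2: add {t} — t (Reacher) has t→p.
A3 = A2; e.g. o (Blocker) can still go to q. Fixed point.
Reacher's winning region = {p, s, t}.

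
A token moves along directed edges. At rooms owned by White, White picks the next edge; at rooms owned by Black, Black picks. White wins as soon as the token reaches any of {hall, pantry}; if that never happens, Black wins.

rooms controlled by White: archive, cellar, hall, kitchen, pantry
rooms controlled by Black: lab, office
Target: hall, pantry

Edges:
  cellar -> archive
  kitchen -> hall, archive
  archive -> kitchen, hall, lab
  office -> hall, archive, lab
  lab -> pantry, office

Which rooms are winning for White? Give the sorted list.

A0 = {hall, pantry}
A1: add {archive, kitchen} — kitchen (White) has kitchen→hall; archive (White) has archive→hall.
A2: add {cellar} — cellar (White) has cellar→archive.
A3 = A2; e.g. office (Black) can still go to lab. Fixed point.
White's winning region = {archive, cellar, hall, kitchen, pantry}.

archive, cellar, hall, kitchen, pantry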